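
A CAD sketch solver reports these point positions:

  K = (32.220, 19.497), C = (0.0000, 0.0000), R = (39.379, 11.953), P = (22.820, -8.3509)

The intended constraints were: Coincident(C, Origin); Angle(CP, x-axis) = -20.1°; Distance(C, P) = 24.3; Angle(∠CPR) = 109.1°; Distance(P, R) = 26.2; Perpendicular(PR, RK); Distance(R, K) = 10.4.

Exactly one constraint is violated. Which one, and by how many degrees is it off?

Perpendicular(PR, RK) — off by 7.30°.

C = (0.00, 0.00) ✓; CP at -20.10° ✓; |CP| = 24.30 ✓; ∠CPR = 109.1° ✓; |PR| = 26.20 ✓; ∠(PR, RK) = 82.70° ✗; |RK| = 10.40 ✓.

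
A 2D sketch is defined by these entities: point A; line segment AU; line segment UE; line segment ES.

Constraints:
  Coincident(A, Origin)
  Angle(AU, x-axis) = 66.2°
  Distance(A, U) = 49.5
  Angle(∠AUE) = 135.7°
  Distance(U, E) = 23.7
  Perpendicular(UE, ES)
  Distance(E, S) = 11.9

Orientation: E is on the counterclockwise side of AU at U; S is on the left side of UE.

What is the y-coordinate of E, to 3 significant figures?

67.5

A is at the origin; AU runs at 66.2° with length 49.5, so U = 49.5·(cos 66.2°, sin 66.2°) = (20.0, 45.3). ∠AUE = 135.7°, so UE runs at 66.2° + (180° − 135.7°) = 110° from the x-axis; with |UE| = 23.7, E = U + 23.7·(cos 110°, sin 110°) = (11.7, 67.5). So E.y = 67.5.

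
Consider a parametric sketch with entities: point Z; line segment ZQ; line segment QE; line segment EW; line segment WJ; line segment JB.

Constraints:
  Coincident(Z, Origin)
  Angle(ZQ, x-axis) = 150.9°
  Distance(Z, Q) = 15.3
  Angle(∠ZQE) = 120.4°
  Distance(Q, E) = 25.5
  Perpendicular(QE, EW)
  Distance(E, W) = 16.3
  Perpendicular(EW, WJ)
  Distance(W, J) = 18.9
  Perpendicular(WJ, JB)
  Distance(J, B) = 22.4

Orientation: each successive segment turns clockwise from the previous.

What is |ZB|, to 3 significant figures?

24.0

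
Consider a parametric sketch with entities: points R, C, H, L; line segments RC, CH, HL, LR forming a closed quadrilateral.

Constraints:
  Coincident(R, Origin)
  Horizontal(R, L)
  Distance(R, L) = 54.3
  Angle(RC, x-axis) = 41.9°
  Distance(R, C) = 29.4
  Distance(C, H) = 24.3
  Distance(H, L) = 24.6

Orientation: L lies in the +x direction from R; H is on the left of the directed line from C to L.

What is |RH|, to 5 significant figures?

51.426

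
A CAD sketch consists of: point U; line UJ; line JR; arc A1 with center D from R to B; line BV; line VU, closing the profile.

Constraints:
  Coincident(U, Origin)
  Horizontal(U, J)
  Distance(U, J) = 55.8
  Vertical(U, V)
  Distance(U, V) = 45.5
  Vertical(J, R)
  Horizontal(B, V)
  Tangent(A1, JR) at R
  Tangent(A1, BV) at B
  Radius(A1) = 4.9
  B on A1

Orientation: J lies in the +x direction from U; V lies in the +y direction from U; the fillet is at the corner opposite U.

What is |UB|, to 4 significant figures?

68.27

The virtual corner opposite U is at (55.80, 45.50). Tangency of A1 to JR means the radius DR is perpendicular to JR and A1 meets BV tangentially, so DB is at right angles to BV, with radius 4.9, so the center D sits 4.9 in from both sides at D = (50.90, 40.60). That places the tangent points at R = (55.80, 40.60) on JR and B = (50.90, 45.50) on BV. Then |UB| = |B − U| = 68.27.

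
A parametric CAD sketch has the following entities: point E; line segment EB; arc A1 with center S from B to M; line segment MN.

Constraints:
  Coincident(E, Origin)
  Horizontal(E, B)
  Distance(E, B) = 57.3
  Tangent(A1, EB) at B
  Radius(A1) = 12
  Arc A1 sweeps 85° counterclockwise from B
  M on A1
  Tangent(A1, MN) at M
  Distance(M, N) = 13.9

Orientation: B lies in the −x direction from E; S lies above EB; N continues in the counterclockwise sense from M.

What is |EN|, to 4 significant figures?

50.63

On A1, B sits at bearing -90° from S; an 85° counterclockwise sweep puts M at bearing -5°, so M = S + 12.0·(cos -5°, sin -5°) = (-45.35, 10.95). A1 meets MN tangentially, so SM is at right angles to MN, so MN runs along (−sin -5°, cos -5°); with |MN| = 13.9, N = (-44.13, 24.80). Then |EN| = |N − E| = 50.63.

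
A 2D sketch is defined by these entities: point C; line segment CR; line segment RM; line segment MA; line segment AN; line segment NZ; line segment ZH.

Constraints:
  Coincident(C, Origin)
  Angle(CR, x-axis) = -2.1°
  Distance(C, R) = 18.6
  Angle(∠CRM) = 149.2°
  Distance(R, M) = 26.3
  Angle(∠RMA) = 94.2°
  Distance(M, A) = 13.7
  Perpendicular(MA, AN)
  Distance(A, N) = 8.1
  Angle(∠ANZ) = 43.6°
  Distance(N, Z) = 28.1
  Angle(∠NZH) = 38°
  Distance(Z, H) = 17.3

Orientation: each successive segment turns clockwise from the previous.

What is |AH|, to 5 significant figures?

9.9821

∠ANZ = 43.6° gives NZ at 14.900° from the x-axis; with |NZ| = 28.1, Z = (54.141, -15.869). ∠NZH = 38.0° gives ZH at -127.10° from the x-axis; with |ZH| = 17.3, H = (43.705, -29.667). Then |AH| = |H − A| = 9.9821.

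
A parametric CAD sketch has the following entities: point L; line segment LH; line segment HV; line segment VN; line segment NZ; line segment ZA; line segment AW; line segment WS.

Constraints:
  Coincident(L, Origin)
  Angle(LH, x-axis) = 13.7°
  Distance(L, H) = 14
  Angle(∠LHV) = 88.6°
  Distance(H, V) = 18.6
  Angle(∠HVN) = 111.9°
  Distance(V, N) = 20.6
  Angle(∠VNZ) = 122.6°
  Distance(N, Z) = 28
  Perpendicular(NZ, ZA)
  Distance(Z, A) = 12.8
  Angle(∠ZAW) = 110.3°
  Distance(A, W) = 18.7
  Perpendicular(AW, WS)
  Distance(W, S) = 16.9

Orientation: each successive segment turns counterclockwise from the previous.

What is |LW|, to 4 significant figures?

4.823

L is at the origin; LH runs at 13.7° with length 14.0, so H = (13.60, 3.316). ∠LHV = 88.6° gives HV at 105.1° from the x-axis; with |HV| = 18.6, V = (8.756, 21.27). ∠HVN = 111.9° gives VN at 173.2° from the x-axis; with |VN| = 20.6, N = (-11.70, 23.71). ∠VNZ = 122.6° gives NZ at -129.4° from the x-axis; with |NZ| = 28.0, Z = (-29.47, 2.076). The perpendicularity gives ZA at right angles to NZ, so ZA runs at -39.40°; with |ZA| = 12.8, A = (-19.58, -6.048). ∠ZAW = 110.3° gives AW at 30.30° from the x-axis; with |AW| = 18.7, W = (-3.435, 3.386). Then |LW| = |W − L| = 4.823.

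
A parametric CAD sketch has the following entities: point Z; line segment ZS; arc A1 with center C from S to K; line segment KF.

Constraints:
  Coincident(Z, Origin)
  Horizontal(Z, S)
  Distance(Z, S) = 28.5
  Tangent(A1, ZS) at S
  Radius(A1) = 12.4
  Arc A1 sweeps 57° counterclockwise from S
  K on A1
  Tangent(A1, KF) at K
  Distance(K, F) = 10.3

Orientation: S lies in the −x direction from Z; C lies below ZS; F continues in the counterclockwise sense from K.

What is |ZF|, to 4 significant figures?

46.75

Z is at the origin; ZS is horizontal with |ZS| = 28.5 and S on the −x side, so S = (-28.50, 0.000). The tangent condition forces CS to be normal to ZS, so C = S + (0, -12.4) = (-28.50, -12.40). On A1, S sits at bearing 90° from C; a 57° counterclockwise sweep puts K at bearing 147°, so K = C + 12.4·(cos 147°, sin 147°) = (-38.90, -5.646). The tangent condition forces CK to be normal to KF, so KF runs along (−sin 147°, cos 147°); with |KF| = 10.3, F = (-44.51, -14.28). Then |ZF| = |F − Z| = 46.75.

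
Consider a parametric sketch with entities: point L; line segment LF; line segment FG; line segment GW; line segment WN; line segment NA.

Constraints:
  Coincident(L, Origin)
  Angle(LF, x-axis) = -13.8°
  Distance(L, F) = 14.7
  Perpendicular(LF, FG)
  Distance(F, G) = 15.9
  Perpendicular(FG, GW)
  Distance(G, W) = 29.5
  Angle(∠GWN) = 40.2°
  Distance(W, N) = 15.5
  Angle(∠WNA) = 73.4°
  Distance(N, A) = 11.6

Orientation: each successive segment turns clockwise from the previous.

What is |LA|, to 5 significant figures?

16.611

∠GWN = 40.2° gives WN at 26.400° from the x-axis; with |WN| = 15.5, N = (-4.2819, -5.0189). ∠WNA = 73.4° gives NA at -80.200° from the x-axis; with |NA| = 11.6, A = (-2.3075, -16.450). Then |LA| = |A − L| = 16.611.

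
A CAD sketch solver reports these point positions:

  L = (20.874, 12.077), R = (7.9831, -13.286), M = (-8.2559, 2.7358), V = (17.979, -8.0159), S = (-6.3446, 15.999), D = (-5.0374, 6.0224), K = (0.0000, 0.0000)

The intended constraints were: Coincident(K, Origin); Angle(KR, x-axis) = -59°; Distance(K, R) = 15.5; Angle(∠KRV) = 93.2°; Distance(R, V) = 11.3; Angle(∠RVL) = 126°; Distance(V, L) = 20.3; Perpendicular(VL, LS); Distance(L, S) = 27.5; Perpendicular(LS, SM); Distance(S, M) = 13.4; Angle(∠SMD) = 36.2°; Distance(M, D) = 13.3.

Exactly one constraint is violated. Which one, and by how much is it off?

Distance(M, D) = 13.3 — off by 8.70.

K = (0.00, 0.00) ✓; KR at -59.00° ✓; |KR| = 15.50 ✓; ∠KRV = 93.20° ✓; |RV| = 11.30 ✓; ∠RVL = 126.0° ✓; |VL| = 20.30 ✓; ∠(VL, LS) = 90.00° ✓; |LS| = 27.50 ✓; ∠(LS, SM) = 90.00° ✓; |SM| = 13.40 ✓; ∠SMD = 36.20° ✓; |MD| = 4.600 ✗.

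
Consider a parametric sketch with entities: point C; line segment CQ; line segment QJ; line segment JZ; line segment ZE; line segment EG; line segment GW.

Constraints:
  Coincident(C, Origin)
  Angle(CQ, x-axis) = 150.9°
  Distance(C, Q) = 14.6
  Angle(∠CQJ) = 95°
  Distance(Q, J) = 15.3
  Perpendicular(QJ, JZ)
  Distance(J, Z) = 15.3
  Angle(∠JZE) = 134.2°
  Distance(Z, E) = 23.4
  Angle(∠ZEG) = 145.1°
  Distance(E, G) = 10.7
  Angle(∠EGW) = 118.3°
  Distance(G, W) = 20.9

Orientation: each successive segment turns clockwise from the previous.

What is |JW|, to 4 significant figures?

43.46

∠ZEG = 145.1° gives EG at -104.8° from the x-axis; with |EG| = 10.7, G = (12.77, -17.50). ∠EGW = 118.3° gives GW at -166.5° from the x-axis; with |GW| = 20.9, W = (-7.557, -22.38). Then |JW| = |W − J| = 43.46.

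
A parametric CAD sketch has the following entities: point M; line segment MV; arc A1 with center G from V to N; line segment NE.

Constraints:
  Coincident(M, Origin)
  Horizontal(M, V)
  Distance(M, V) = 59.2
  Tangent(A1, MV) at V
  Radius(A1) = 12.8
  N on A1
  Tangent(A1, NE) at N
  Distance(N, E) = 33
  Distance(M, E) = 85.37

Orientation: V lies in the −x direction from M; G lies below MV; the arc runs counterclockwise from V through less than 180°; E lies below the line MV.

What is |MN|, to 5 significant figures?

73.125

Checks: |GN| = 12.80 ✓; ∠(GN, NE) = 90.00° ✓; |NE| = 33.00 ✓; |ME| = 85.37 ✓.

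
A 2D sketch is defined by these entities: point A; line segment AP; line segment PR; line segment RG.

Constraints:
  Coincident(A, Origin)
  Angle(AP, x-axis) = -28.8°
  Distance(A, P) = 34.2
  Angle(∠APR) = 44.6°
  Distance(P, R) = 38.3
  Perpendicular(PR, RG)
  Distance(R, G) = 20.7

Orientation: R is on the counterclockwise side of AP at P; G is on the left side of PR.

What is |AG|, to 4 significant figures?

14.34

∠APR = 44.6°, so PR runs at -28.8° + (180° − 44.6°) = 106.6° from the x-axis; with |PR| = 38.3, R = P + 38.3·(cos 106.6°, sin 106.6°) = (19.03, 20.23). PR is perpendicular to RG; with |RG| = 20.7 on the left of PR, G = R + 20.7·(-0.9583, -0.2857) = (-0.8095, 14.31). Then |AG| = |G − A| = 14.34.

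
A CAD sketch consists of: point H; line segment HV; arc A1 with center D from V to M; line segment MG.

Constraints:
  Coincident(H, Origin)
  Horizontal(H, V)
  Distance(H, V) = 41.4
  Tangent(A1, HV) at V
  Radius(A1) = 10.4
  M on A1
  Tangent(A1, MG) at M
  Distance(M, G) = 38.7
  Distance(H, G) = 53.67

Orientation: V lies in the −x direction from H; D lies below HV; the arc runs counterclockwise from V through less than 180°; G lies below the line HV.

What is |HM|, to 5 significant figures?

52.343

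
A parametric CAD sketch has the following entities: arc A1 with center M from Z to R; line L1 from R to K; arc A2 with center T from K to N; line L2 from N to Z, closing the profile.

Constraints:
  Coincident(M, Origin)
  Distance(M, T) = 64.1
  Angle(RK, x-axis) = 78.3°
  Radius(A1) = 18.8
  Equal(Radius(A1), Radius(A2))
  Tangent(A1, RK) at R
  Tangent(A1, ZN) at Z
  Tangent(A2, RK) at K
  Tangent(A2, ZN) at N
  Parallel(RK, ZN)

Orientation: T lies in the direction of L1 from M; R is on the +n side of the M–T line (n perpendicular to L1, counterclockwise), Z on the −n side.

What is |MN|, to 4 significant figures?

66.80

Tangency of A1 to both parallel lines with radius 18.8 puts R and Z at M ± 18.8·n: R = (-18.41, 3.812), Z = (18.41, -3.812). Equal radii place K and N the same way about T: K = T + 18.8·n = (-5.411, 66.58), N = T − 18.8·n = (31.41, 58.96). Then |MN| = |N − M| = 66.80.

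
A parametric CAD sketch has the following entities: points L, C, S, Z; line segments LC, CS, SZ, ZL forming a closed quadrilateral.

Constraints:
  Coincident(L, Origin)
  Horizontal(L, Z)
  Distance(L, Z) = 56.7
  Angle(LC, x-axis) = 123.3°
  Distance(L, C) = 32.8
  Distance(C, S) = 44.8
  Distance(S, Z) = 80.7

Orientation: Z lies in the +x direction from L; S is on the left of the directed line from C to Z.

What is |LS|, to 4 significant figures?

64.57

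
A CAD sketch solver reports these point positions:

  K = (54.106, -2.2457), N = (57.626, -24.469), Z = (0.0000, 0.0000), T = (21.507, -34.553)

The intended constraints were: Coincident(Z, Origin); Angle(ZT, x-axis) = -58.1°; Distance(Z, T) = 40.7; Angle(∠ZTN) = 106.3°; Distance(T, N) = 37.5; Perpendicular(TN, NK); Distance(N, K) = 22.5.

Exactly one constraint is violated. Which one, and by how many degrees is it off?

Perpendicular(TN, NK) — off by 6.60°.

Z = (0.00, 0.00) ✓; ZT at -58.10° ✓; |ZT| = 40.70 ✓; ∠ZTN = 106.3° ✓; |TN| = 37.50 ✓; ∠(TN, NK) = 83.40° ✗; |NK| = 22.50 ✓.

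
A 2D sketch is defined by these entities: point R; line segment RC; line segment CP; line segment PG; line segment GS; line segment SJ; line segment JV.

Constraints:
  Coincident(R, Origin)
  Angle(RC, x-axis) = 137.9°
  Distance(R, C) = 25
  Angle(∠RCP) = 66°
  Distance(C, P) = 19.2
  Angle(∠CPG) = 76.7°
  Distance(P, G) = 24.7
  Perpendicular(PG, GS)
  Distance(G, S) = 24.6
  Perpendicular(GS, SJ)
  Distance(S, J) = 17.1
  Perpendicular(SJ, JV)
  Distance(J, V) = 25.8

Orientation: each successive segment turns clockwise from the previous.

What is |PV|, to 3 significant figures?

7.69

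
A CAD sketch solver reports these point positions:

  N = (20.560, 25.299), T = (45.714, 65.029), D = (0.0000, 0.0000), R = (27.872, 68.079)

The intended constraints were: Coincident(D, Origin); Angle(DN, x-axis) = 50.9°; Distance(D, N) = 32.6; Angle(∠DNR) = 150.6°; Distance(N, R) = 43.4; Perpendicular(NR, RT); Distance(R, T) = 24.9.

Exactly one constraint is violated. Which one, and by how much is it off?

Distance(R, T) = 24.9 — off by 6.80.

D = (0.00, 0.00) ✓; DN at 50.90° ✓; |DN| = 32.60 ✓; ∠DNR = 150.6° ✓; |NR| = 43.40 ✓; ∠(NR, RT) = 90.00° ✓; |RT| = 18.10 ✗.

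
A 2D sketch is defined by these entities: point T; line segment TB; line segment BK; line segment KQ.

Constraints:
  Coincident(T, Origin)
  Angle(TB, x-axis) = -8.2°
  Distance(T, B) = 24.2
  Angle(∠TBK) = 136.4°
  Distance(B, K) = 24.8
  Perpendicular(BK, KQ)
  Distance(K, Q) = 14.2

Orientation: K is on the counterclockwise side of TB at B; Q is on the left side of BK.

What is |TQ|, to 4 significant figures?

42.40

T is at the origin; TB runs at -8.2° with length 24.2, so B = 24.2·(cos -8.2°, sin -8.2°) = (23.95, -3.452). ∠TBK = 136.4°, so BK runs at -8.2° + (180° − 136.4°) = 35.40° from the x-axis; with |BK| = 24.8, K = B + 24.8·(cos 35.40°, sin 35.40°) = (44.17, 10.91). BK is perpendicular to KQ; with |KQ| = 14.2 on the left of BK, Q = K + 14.2·(-0.5793, 0.8151) = (35.94, 22.49). Then |TQ| = |Q − T| = 42.40.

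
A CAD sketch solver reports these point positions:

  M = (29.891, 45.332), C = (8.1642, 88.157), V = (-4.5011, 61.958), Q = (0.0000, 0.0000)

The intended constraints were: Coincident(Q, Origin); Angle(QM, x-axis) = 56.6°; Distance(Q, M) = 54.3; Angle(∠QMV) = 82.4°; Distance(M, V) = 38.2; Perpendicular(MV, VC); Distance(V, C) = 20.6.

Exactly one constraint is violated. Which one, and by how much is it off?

Distance(V, C) = 20.6 — off by 8.50.

Q = (0.00, 0.00) ✓; QM at 56.60° ✓; |QM| = 54.30 ✓; ∠QMV = 82.40° ✓; |MV| = 38.20 ✓; ∠(MV, VC) = 90.00° ✓; |VC| = 29.10 ✗.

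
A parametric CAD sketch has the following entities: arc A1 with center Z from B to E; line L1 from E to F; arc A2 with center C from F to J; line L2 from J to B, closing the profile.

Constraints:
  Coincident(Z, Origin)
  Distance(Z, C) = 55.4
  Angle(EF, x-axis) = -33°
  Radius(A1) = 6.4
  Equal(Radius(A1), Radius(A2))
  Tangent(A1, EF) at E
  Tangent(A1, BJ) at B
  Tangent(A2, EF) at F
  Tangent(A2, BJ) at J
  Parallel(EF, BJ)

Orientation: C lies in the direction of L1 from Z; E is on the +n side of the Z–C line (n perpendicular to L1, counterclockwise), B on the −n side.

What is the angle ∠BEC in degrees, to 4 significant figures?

83.41°

Z is at the origin and C lies 55.4 along u from Z, so C = 55.4·u = (46.46, -30.17). Tangency of A1 to both parallel lines with radius 6.4 puts E and B at Z ± 6.4·n: E = (3.486, 5.367), B = (-3.486, -5.367). Then cos ∠BEC = EB·EC / (|EB||EC|), giving 83.41°.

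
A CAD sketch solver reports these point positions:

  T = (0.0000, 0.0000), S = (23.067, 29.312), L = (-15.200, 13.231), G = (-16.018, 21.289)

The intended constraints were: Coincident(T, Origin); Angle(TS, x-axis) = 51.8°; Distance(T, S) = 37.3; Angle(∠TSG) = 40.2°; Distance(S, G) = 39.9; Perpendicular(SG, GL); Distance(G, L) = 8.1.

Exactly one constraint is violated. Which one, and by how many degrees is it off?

Perpendicular(SG, GL) — off by 5.80°.

T = (0.00, 0.00) ✓; TS at 51.80° ✓; |TS| = 37.30 ✓; ∠TSG = 40.20° ✓; |SG| = 39.90 ✓; ∠(SG, GL) = 84.20° ✗; |GL| = 8.099 ✓.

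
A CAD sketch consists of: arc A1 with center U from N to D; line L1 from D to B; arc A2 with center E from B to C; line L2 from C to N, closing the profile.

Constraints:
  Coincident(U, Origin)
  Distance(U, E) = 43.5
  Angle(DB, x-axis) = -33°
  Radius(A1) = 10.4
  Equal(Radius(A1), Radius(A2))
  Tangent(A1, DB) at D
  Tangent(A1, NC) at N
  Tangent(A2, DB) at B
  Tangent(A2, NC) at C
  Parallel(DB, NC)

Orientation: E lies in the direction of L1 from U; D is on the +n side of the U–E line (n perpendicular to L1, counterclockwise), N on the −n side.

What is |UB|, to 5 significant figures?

44.726

The slot axis is L1's direction at -33.0°, so u = (cos -33.0°, sin -33.0°) = (0.83867, -0.54464) and n = (−sin -33.0°, cos -33.0°) = (0.54464, 0.83867). U is at the origin and E lies 43.5 along u from U, so E = 43.5·u = (36.482, -23.692). Tangency of A1 to both parallel lines with radius 10.4 puts D and N at U ± 10.4·n: D = (5.6642, 8.7222), N = (-5.6642, -8.7222). Equal radii place B and C the same way about E: B = E + 10.4·n = (42.146, -14.970), C = E − 10.4·n = (30.818, -32.414). Then |UB| = |B − U| = 44.726.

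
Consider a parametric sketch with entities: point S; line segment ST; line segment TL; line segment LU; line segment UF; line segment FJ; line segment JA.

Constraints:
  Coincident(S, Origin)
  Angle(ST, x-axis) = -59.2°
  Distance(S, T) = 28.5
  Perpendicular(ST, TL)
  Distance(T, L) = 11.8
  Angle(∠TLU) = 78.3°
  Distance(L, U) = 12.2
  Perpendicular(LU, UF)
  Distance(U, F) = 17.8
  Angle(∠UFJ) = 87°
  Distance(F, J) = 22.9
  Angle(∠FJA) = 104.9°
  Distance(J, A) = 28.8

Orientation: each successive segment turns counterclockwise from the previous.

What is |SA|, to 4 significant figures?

50.02

S is at the origin; ST runs at -59.2° with length 28.5, so T = (14.59, -24.48). ST ⟂ TL, so TL runs at 30.80°; with |TL| = 11.8, L = (24.73, -18.44). ∠TLU = 78.3° gives LU at 132.5° from the x-axis; with |LU| = 12.2, U = (16.49, -9.443). The perpendicularity gives UF at right angles to LU, so UF runs at -137.5°; with |UF| = 17.8, F = (3.363, -21.47). ∠UFJ = 87.0° gives FJ at -44.50° from the x-axis; with |FJ| = 22.9, J = (19.70, -37.52). ∠FJA = 104.9° gives JA at 30.60° from the x-axis; with |JA| = 28.8, A = (44.49, -22.86). Then |SA| = |A − S| = 50.02.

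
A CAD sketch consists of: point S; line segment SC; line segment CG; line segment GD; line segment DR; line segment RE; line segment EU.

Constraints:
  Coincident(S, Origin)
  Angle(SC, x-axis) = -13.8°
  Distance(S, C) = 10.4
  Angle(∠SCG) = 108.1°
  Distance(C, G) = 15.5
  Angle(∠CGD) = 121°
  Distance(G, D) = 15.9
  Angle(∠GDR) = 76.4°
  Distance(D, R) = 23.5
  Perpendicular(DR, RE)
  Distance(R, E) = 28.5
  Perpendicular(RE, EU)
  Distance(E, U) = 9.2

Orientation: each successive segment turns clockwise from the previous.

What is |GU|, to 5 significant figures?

16.785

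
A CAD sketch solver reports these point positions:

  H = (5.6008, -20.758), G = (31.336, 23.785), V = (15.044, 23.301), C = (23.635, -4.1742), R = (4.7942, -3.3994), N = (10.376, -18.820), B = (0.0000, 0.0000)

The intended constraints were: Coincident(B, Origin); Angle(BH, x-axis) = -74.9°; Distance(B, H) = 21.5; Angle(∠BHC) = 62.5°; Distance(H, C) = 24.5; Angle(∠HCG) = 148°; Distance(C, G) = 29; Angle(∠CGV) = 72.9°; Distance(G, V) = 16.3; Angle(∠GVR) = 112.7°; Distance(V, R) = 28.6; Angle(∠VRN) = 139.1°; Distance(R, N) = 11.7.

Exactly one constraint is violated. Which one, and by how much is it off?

Distance(R, N) = 11.7 — off by 4.70.

B = (0.00, 0.00) ✓; BH at -74.90° ✓; |BH| = 21.50 ✓; ∠BHC = 62.50° ✓; |HC| = 24.50 ✓; ∠HCG = 148.0° ✓; |CG| = 29.00 ✓; ∠CGV = 72.90° ✓; |GV| = 16.30 ✓; ∠GVR = 112.7° ✓; |VR| = 28.60 ✓; ∠VRN = 139.1° ✓; |RN| = 16.40 ✗.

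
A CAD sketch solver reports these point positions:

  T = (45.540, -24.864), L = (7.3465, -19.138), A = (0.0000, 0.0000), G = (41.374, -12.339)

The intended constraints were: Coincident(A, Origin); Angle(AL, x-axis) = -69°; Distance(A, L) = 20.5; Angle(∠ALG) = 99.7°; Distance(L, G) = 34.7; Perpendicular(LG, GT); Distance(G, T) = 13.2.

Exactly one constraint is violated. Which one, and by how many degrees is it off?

Perpendicular(LG, GT) — off by 7.10°.

A = (0.00, 0.00) ✓; AL at -69.00° ✓; |AL| = 20.50 ✓; ∠ALG = 99.70° ✓; |LG| = 34.70 ✓; ∠(LG, GT) = 82.90° ✗; |GT| = 13.20 ✓.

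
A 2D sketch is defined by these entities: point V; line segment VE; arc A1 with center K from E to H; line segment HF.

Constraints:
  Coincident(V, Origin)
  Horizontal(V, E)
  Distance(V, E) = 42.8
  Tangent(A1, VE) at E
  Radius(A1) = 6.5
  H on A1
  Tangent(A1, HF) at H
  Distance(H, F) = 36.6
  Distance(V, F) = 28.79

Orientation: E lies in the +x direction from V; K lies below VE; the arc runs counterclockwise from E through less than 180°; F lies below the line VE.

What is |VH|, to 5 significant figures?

38.448

V is at the origin; VE is horizontal with |VE| = 42.8 and E on the +x side, so E = (42.800, 0.0000). The tangent condition forces KE to be normal to VE, so K = E + (0, -6.5) = (42.800, -6.5000). Since KH ⟂ HF (tangency), |KF| = √(6.5² + 36.6²) = 37.173 regardless of where H sits on A1. So F lies on both circle(V, 28.79) and circle(K, 37.173); the below-VE intersection is F = (11.420, -26.428). H is the foot of the tangent from F: H = (38.410, -1.7068).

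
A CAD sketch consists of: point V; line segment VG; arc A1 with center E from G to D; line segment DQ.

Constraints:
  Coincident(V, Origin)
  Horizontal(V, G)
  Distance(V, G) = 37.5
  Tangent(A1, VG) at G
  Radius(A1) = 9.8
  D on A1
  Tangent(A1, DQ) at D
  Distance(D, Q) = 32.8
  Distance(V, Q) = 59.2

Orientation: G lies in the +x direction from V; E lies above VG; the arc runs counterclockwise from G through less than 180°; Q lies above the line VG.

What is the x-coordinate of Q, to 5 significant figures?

39.644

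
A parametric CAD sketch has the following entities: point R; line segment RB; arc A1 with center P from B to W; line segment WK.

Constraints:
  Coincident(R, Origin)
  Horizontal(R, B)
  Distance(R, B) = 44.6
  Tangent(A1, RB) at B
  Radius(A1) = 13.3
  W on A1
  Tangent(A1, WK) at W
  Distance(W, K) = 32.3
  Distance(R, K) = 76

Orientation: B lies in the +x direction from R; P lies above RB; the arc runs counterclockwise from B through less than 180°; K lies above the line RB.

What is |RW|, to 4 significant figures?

58.87

Checks: |PW| = 13.30 ✓; ∠(PW, WK) = 90.00° ✓; |WK| = 32.30 ✓; |RK| = 76.00 ✓.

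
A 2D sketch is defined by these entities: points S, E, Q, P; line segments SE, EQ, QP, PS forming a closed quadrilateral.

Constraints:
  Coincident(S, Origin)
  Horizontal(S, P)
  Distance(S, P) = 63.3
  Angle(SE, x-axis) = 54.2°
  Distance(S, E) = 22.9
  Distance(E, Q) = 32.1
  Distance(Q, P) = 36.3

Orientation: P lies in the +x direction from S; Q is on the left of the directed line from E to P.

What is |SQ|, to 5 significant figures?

52.825

S is at the origin; S and P share the same y with |SP| = 63.3 and P in +x, so P = (63.3, 0). SE runs at 54.2° with |SE| = 22.9, so E = (13.396, 18.573). Q is determined by |EQ| = 32.1 and |QP| = 36.3 together: it lies at the intersection of circle(E, 32.1) and circle(P, 36.3). With |EP| = 53.249, the foot of the radical line on EP is 23.927 from E and the perpendicular offset is √(32.1² − 23.927²) = 21.399. Taking the left-of-EP solution: Q = (43.284, 30.283).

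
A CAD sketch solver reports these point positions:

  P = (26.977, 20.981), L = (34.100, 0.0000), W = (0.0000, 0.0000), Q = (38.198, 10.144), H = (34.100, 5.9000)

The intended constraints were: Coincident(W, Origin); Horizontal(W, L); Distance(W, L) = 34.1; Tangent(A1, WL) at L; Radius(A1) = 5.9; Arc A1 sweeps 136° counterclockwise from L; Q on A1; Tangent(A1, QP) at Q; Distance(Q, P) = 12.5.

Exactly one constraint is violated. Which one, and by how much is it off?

Distance(Q, P) = 12.5 — off by 3.10.

W = (0.00, 0.00) ✓; W.y = 0.00, L.y = 0.00 ✓; |WL| = 34.10 ✓; ∠(HL, LW) = 90.00° ✓; |HL| = 5.900 ✓; bearing(H→Q) − bearing(H→L) = 136.0° ✓; |HQ| = 5.900 ✓; ∠(HQ, QP) = 90.01° ✓; |QP| = 15.60 ✗.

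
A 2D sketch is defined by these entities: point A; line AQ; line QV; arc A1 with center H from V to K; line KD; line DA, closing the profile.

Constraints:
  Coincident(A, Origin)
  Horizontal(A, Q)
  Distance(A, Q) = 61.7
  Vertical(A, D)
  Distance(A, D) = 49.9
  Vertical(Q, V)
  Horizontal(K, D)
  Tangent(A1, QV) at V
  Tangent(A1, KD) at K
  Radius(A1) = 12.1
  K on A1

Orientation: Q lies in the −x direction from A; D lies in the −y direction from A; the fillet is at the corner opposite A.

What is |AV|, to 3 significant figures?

72.4

A is at the origin; AQ is horizontal with |AQ| = 61.7 and Q on the −x side, so Q = (-61.7, 0.00). A and D share the same x with |AD| = 49.9 and D on the −y side, so D = (0.00, -49.9). The virtual corner opposite A is at (-61.7, -49.9). A1 meets QV tangentially, so HV is at right angles to QV and A1 meets KD tangentially, so HK is at right angles to KD, with radius 12.1, so the center H sits 12.1 in from both sides at H = (-49.6, -37.8). That places the tangent points at V = (-61.7, -37.8) on QV and K = (-49.6, -49.9) on KD. Then |AV| = |V − A| = 72.4.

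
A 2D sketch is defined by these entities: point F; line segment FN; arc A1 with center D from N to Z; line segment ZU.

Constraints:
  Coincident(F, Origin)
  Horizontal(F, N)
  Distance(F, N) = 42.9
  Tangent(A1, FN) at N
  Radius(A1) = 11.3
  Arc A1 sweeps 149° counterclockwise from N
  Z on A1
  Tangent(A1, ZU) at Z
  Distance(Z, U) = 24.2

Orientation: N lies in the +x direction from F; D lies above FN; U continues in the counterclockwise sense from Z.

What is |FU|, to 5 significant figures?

43.607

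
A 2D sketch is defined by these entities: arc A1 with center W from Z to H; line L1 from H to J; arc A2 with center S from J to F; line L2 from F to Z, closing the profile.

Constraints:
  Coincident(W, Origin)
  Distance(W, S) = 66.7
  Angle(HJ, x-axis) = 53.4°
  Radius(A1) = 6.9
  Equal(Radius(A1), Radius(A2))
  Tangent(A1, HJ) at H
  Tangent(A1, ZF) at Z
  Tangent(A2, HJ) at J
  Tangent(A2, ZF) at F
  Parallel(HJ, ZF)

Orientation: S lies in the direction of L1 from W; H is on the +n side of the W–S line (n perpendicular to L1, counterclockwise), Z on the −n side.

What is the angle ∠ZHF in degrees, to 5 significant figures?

78.311°

The slot axis is L1's direction at 53.4°, so u = (cos 53.4°, sin 53.4°) = (0.59622, 0.80282) and n = (−sin 53.4°, cos 53.4°) = (-0.80282, 0.59622). W is at the origin and S lies 66.7 along u from W, so S = 66.7·u = (39.768, 53.548). Tangency of A1 to both parallel lines with radius 6.9 puts H and Z at W ± 6.9·n: H = (-5.5394, 4.1140), Z = (5.5394, -4.1140). Equal radii place J and F the same way about S: J = S + 6.9·n = (34.229, 57.662), F = S − 6.9·n = (45.308, 49.434). Then cos ∠ZHF = HZ·HF / (|HZ||HF|), giving 78.311°.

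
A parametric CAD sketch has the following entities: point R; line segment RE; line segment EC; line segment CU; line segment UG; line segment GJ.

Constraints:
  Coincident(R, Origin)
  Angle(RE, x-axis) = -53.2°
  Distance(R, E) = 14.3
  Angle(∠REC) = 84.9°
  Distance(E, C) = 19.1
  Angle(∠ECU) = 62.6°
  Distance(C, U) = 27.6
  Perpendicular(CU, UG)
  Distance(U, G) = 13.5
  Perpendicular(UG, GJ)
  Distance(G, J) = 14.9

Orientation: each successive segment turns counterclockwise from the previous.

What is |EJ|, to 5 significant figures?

5.2194

The perpendicularity gives UG at right angles to CU, so UG runs at -110.70°; with |UG| = 13.5, G = (-7.8078, -1.5674). The perpendicularity gives GJ at right angles to UG, so GJ runs at -20.700°; with |GJ| = 14.9, J = (6.1303, -6.8342). Then |EJ| = |J − E| = 5.2194.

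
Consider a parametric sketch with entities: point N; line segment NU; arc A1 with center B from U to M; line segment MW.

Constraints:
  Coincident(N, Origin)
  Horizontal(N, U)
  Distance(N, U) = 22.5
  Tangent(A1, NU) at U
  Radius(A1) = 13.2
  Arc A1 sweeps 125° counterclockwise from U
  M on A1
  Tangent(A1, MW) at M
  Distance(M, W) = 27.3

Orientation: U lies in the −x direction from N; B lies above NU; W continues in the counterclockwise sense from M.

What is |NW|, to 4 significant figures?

51.07

On A1, U sits at bearing -90° from B; a 125° counterclockwise sweep puts M at bearing 35°, so M = B + 13.2·(cos 35°, sin 35°) = (-11.69, 20.77). A1 meets MW tangentially, so BM is at right angles to MW, so MW runs along (−sin 35°, cos 35°); with |MW| = 27.3, W = (-27.35, 43.13). Then |NW| = |W − N| = 51.07.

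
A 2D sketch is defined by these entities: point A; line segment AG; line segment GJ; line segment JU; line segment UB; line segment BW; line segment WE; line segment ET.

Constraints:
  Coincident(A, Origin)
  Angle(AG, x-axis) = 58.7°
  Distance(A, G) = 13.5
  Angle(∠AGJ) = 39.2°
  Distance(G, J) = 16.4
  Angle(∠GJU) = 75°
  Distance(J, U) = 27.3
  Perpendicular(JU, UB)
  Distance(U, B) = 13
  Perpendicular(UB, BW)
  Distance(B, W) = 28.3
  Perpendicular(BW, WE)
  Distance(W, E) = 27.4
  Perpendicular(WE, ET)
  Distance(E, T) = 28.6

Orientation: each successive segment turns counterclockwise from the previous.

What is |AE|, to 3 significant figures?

20.9

A is at the origin; AG runs at 58.7° with length 13.5, so G = (7.01, 11.5). ∠AGJ = 39.2° gives GJ at -160° from the x-axis; with |GJ| = 16.4, J = (-8.45, 6.06). ∠GJU = 75.0° gives JU at -55.5° from the x-axis; with |JU| = 27.3, U = (7.02, -16.4). JU ⟂ UB, so UB runs at 34.5°; with |UB| = 13.0, B = (17.7, -9.07). UB is perpendicular to BW, so BW runs at 124°; with |BW| = 28.3, W = (1.70, 14.2). BW is perpendicular to WE, so WE runs at -146°; with |WE| = 27.4, E = (-20.9, -1.27). Then |AE| = |E − A| = 20.9.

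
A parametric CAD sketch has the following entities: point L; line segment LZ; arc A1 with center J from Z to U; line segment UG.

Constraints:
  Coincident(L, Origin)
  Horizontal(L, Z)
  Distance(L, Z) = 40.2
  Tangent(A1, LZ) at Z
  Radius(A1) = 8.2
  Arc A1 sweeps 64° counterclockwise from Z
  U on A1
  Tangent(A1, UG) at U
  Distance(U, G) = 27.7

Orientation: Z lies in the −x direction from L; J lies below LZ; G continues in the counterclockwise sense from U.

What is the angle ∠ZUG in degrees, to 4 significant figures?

148.0°

L is at the origin; L and Z share the same y with |LZ| = 40.2 and Z on the −x side, so Z = (-40.20, 0.000). Since A1 is tangent to LZ there, JZ ⟂ LZ, so J = Z + (0, -8.2) = (-40.20, -8.200). On A1, Z sits at bearing 90° from J; a 64° counterclockwise sweep puts U at bearing 154°, so U = J + 8.2·(cos 154°, sin 154°) = (-47.57, -4.605). The tangent condition forces JU to be normal to UG, so UG runs along (−sin 154°, cos 154°); with |UG| = 27.7, G = (-59.71, -29.50). Then cos ∠ZUG = UZ·UG / (|UZ||UG|), giving 148.0°.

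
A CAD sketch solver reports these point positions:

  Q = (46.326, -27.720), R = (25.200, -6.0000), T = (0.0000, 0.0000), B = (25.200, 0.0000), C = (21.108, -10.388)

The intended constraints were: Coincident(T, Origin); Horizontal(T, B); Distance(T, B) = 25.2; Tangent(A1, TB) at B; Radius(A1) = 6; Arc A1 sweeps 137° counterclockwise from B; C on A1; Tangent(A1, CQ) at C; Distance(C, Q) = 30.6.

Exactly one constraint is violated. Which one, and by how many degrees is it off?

Tangent(A1, CQ) at C — off by 8.50°.

T = (0.00, 0.00) ✓; T.y = 0.00, B.y = 0.00 ✓; |TB| = 25.20 ✓; ∠(RB, BT) = 90.00° ✓; |RB| = 6.000 ✓; bearing(R→C) − bearing(R→B) = 137.0° ✓; |RC| = 6.000 ✓; ∠(RC, CQ) = 81.50° ✗; |CQ| = 30.60 ✓.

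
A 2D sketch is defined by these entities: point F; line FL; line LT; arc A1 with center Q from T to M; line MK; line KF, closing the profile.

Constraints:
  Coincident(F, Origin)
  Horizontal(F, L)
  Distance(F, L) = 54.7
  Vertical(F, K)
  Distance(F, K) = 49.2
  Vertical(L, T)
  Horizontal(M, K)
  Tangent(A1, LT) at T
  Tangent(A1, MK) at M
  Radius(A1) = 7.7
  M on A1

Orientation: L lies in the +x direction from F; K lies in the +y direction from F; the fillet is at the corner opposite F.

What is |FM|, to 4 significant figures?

68.04

F is at the origin; F and L share the same y with |FL| = 54.7 and L on the +x side, so L = (54.70, 0.000). F and K share the same x with |FK| = 49.2 and K on the +y side, so K = (0.000, 49.20). The virtual corner opposite F is at (54.70, 49.20). The tangent condition forces QT to be normal to LT and the tangent condition forces QM to be normal to MK, with radius 7.7, so the center Q sits 7.7 in from both sides at Q = (47.00, 41.50). That places the tangent points at T = (54.70, 41.50) on LT and M = (47.00, 49.20) on MK. Then |FM| = |M − F| = 68.04.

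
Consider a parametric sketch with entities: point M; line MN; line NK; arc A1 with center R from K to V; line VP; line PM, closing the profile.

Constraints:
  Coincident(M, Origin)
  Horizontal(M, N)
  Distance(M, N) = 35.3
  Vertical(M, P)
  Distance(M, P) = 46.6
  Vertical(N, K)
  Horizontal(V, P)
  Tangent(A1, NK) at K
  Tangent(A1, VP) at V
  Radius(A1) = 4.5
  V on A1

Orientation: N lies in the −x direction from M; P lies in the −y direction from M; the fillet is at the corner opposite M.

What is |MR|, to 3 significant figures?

52.2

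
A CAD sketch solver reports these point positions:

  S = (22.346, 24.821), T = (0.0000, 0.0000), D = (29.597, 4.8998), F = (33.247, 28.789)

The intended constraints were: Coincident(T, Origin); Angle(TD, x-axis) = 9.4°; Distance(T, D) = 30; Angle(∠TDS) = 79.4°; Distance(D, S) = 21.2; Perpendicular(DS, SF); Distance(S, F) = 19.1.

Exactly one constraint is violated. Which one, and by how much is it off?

Distance(S, F) = 19.1 — off by 7.50.

T = (0.00, 0.00) ✓; TD at 9.400° ✓; |TD| = 30.00 ✓; ∠TDS = 79.40° ✓; |DS| = 21.20 ✓; ∠(DS, SF) = 90.00° ✓; |SF| = 11.60 ✗.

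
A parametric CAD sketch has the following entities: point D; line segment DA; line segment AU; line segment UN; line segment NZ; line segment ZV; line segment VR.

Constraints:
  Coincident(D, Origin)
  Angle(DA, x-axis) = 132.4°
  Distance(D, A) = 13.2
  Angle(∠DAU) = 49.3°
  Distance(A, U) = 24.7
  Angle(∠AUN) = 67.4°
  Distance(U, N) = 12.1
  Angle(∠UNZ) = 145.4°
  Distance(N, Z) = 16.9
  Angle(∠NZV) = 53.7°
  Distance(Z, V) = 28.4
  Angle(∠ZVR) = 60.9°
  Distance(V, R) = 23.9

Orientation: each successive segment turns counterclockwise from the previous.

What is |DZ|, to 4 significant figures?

10.68

∠AUN = 67.4° gives UN at 15.70° from the x-axis; with |UN| = 12.1, N = (-0.2196, -11.50). ∠UNZ = 145.4° gives NZ at 50.30° from the x-axis; with |NZ| = 16.9, Z = (10.58, 1.504). Then |DZ| = |Z − D| = 10.68.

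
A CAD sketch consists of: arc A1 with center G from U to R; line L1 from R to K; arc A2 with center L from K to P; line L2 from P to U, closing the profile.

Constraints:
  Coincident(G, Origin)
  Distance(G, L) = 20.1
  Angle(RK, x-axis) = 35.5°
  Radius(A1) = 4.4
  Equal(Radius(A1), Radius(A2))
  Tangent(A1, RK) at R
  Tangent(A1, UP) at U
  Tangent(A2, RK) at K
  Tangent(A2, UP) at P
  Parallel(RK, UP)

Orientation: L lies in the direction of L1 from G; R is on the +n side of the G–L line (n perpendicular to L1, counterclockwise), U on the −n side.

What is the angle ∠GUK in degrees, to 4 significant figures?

66.36°

The slot axis is L1's direction at 35.5°, so u = (cos 35.5°, sin 35.5°) = (0.8141, 0.5807) and n = (−sin 35.5°, cos 35.5°) = (-0.5807, 0.8141). G is at the origin and L lies 20.1 along u from G, so L = 20.1·u = (16.36, 11.67). Tangency of A1 to both parallel lines with radius 4.4 puts R and U at G ± 4.4·n: R = (-2.555, 3.582), U = (2.555, -3.582). Equal radii place K and P the same way about L: K = L + 4.4·n = (13.81, 15.25), P = L − 4.4·n = (18.92, 8.090). Then cos ∠GUK = UG·UK / (|UG||UK|), giving 66.36°.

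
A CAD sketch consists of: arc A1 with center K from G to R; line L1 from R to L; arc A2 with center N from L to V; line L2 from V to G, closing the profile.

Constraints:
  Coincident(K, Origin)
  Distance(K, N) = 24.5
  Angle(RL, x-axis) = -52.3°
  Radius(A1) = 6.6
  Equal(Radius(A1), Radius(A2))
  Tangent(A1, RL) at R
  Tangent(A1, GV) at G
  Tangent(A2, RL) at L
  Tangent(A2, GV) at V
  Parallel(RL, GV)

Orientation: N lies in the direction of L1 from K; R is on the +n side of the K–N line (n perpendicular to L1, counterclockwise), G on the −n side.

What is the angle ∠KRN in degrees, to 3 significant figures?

74.9°

The slot axis is L1's direction at -52.3°, so u = (cos -52.3°, sin -52.3°) = (0.612, -0.791) and n = (−sin -52.3°, cos -52.3°) = (0.791, 0.612). K is at the origin and N lies 24.5 along u from K, so N = 24.5·u = (15.0, -19.4). Tangency of A1 to both parallel lines with radius 6.6 puts R and G at K ± 6.6·n: R = (5.22, 4.04), G = (-5.22, -4.04). Then cos ∠KRN = RK·RN / (|RK||RN|), giving 74.9°.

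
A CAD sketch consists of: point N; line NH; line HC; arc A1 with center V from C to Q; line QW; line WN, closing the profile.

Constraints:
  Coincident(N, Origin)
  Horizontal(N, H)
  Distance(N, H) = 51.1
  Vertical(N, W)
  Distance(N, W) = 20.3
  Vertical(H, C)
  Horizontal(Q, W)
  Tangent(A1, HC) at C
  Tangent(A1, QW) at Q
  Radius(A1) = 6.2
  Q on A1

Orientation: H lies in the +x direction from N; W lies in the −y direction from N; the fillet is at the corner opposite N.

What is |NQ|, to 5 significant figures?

49.276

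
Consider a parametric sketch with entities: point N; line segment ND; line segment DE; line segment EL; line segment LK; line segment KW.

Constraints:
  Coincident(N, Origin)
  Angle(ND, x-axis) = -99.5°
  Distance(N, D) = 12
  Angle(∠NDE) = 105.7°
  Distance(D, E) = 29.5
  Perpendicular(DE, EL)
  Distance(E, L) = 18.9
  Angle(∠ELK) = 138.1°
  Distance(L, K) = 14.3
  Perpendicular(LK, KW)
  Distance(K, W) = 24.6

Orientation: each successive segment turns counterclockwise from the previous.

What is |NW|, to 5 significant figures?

5.1309

N is at the origin; ND runs at -99.5° with length 12.0, so D = (-1.9806, -11.835). ∠NDE = 105.7° gives DE at -25.200° from the x-axis; with |DE| = 29.5, E = (24.712, -24.396). DE is perpendicular to EL, so EL runs at 64.800°; with |EL| = 18.9, L = (32.759, -7.2947). ∠ELK = 138.1° gives LK at 106.70° from the x-axis; with |LK| = 14.3, K = (28.650, 6.4022). LK ⟂ KW, so KW runs at -163.30°; with |KW| = 24.6, W = (5.0874, -0.66689). Then |NW| = |W − N| = 5.1309.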